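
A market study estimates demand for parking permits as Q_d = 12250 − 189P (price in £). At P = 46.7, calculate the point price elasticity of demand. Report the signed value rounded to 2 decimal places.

-2.58

dQ_d/dP = −189. At P = 46.7, Q_d = 12250 − 189(46.7) = 3423.7.
Ed = (dQ_d/dP)·(P/Q_d) = −189 × (46.7/3423.7) = -2.5780…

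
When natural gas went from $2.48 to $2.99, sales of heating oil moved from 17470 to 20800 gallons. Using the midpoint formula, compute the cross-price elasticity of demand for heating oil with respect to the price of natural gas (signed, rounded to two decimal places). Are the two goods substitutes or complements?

%ΔQ_{heating oil} = (20800 − 17470)/avg = 3330/19135 = 0.174026…
%ΔP_{natural gas} = (2.99 − 2.48)/avg = 0.51/2.735 = 0.186471…
E_cross = (3330/19135) / (0.51/2.735) = 0.9332…
E_cross > 0 ⇒ the goods are substitutes.

0.93; substitutes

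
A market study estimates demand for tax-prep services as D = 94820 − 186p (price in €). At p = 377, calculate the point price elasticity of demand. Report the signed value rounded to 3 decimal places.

-2.839

dD/dp = −186. At p = 377, D = 94820 − 186(377) = 24698.
Ed = (dD/dp)·(p/D) = −186 × (377/24698) = -2.83917…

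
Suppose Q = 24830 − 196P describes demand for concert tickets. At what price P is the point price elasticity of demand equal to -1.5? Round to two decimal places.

Ed = −196P/(24830 − 196P). Set this equal to -1.5:
196P = 1.5·(24830 − 196P) ⇒ 196P(1 + 1.5) = 1.5·24830
P = 1.5·24830 / (196·2.5) = 76.0102…

76.01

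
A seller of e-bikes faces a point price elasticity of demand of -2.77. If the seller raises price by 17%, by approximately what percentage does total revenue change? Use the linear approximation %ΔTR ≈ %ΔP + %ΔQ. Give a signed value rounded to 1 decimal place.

%ΔQ ≈ Ed × %ΔP = (-2.77) × (+17%) = -47.0900%
%ΔTR ≈ %ΔP + %ΔQ = (+17%) + (-47.0900%) = -30.0900%

-30.1%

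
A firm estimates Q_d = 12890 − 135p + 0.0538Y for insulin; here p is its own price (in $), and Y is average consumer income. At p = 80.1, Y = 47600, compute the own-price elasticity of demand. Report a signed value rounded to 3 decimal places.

-2.332

At the given values, Q_d = 12890 − 135(80.1) + 0.0538(47600) = 4637.38.
∂Q_d/∂p = −135.
E = (-135) × (80.1/4637.38) = -2.33181…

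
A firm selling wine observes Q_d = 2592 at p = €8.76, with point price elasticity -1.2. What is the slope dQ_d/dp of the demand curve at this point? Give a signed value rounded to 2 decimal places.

-355.07

Ed = (dQ_d/dp)·(p/Q_d) ⇒ dQ_d/dp = Ed·Q_d/p = (-1.2)·2592/8.76 = -355.0684…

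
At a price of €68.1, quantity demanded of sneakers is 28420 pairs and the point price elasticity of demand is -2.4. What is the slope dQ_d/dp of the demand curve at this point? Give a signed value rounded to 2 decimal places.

Ed = (dQ_d/dp)·(p/Q_d) ⇒ dQ_d/dp = Ed·Q_d/p = (-2.4)·28420/68.1 = -1001.5859…

-1001.59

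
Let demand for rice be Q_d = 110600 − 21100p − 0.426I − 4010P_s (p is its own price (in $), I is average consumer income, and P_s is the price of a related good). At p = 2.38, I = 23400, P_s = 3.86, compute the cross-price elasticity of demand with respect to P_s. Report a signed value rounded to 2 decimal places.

At the given values, Q_d = 110600 − 21100(2.38) − 0.426(23400) − 4010(3.86) = 34935.
∂Q_d/∂P_s = -4010.
E = (-4010) × (3.86/34935) = -0.4430…

-0.44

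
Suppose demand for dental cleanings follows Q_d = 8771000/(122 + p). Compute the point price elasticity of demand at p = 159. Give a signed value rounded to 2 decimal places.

dQ_d/dp = −8771000/(122 + p)² = -111.08. At p = 159, Q_d = 31213.5.
Ed = (dQ_d/dp)·(p/Q_d) = (-111.08) × (159/31213.5) = -0.5658…

-0.57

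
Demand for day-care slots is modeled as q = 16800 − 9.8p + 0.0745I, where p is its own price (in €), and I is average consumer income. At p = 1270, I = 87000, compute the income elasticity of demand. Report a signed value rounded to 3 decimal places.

0.598

At the given values, q = 16800 − 9.8(1270) + 0.0745(87000) = 10835.5.
∂q/∂I = 0.0745.
E = (0.0745) × (87000/10835.5) = 0.59817…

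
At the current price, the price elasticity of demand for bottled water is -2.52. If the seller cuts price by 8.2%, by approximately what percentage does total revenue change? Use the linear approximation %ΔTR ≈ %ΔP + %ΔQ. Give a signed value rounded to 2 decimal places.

%ΔQ ≈ Ed × %ΔP = (-2.52) × (-8.2%) = +20.6640%
%ΔTR ≈ %ΔP + %ΔQ = (-8.2%) + (+20.6640%) = +12.4640%

+12.46%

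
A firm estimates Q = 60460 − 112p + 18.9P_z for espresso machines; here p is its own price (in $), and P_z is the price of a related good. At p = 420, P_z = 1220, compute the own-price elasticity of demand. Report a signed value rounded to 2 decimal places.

-1.29

At the given values, Q = 60460 − 112(420) + 18.9(1220) = 36478.
∂Q/∂p = −112.
E = (-112) × (420/36478) = -1.2895…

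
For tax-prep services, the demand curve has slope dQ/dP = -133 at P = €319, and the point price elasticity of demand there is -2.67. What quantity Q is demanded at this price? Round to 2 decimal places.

15890.26

Ed = (dQ/dP)·(P/Q) ⇒ Q = (dQ/dP)·P/Ed = (-133)·319/(-2.67) = 15890.2621…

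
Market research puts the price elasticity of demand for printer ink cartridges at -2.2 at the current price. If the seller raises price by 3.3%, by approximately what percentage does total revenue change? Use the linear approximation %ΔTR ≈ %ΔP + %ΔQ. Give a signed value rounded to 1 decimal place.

-4.0%

%ΔQ ≈ Ed × %ΔP = (-2.2) × (+3.3%) = -7.2600%
%ΔTR ≈ %ΔP + %ΔQ = (+3.3%) + (-7.2600%) = -3.9600%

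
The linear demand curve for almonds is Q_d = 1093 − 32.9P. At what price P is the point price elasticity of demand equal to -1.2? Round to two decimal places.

18.12

Ed = −32.9P/(1093 − 32.9P). Set this equal to -1.2:
32.9P = 1.2·(1093 − 32.9P) ⇒ 32.9P(1 + 1.2) = 1.2·1093
P = 1.2·1093 / (32.9·2.2) = 18.1210…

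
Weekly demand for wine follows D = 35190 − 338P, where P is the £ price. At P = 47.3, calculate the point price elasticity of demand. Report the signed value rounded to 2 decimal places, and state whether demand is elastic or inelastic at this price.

-0.83; inelastic

dD/dP = −338. At P = 47.3, D = 35190 − 338(47.3) = 19202.6.
Ed = (dD/dP)·(P/D) = −338 × (47.3/19202.6) = -0.8325…
|Ed| = 0.83 < 1, so demand is inelastic.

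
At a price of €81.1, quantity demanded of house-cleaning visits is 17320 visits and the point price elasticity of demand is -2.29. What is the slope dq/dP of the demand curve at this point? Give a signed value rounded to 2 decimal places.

Ed = (dq/dP)·(P/q) ⇒ dq/dP = Ed·q/P = (-2.29)·17320/81.1 = -489.0604…

-489.06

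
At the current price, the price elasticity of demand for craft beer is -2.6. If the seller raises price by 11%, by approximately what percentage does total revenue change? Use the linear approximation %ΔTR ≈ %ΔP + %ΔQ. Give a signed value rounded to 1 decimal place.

-17.6%

%ΔQ ≈ Ed × %ΔP = (-2.6) × (+11%) = -28.6000%
%ΔTR ≈ %ΔP + %ΔQ = (+11%) + (-28.6000%) = -17.6000%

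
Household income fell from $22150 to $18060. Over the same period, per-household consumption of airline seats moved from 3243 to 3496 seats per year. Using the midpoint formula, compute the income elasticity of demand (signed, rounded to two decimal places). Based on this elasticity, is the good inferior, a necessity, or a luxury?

-0.37; inferior

%ΔQ = (3496 − 3243)/[( 3243 + 3496)/2] = 253/3369.5 = 0.075085…
%ΔIncome = (18060 − 22150)/[( 22150 + 18060)/2] = -4090/20105 = -0.203431…
E_income = (253/3369.5) / (-4090/20105) = -0.3690…
E_income < 0 ⇒ inferior good.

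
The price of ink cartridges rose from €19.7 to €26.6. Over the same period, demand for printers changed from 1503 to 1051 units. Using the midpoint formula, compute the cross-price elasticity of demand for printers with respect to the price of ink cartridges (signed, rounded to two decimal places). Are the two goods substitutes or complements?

%ΔQ_{printers} = (1051 − 1503)/avg = -452/1277 = -0.353954…
%ΔP_{ink cartridges} = (26.6 − 19.7)/avg = 6.9/23.15 = 0.298056…
E_cross = (-452/1277) / (6.9/23.15) = -1.1875…
E_cross < 0 ⇒ the goods are complements.

-1.19; complements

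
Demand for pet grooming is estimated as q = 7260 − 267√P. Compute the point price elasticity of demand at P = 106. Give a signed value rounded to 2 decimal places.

dq/dP = −267/(2√P) = -12.9667. At P = 106, q = 4511.07.
Ed = (dq/dP)·(P/q) = (-12.9667) × (106/4511.07) = -0.3046…

-0.30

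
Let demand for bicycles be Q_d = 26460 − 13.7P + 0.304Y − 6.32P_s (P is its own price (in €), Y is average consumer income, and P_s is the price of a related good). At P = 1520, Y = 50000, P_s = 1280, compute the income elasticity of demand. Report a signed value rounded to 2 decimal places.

1.19

At the given values, Q_d = 26460 − 13.7(1520) + 0.304(50000) − 6.32(1280) = 12746.4.
∂Q_d/∂Y = 0.304.
E = (0.304) × (50000/12746.4) = 1.1924…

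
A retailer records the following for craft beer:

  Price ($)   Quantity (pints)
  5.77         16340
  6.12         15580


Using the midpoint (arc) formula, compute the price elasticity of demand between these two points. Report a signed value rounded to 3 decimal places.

%ΔQ = (15580 − 16340) / [(16340 + 15580)/2] = -760/15960 = -0.047619…
%ΔP = (6.12 − 5.77) / [(5.77 + 6.12)/2] = 0.35/5.945 = 0.058873…
Arc Ed = %ΔQ / %ΔP = (-760/15960) / (0.35/5.945) = -0.80884…

-0.809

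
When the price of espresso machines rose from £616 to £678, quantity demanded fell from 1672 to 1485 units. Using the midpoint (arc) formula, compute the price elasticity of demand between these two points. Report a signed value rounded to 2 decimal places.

-1.24

%ΔQ = (1485 − 1672) / [(1672 + 1485)/2] = -187/1578.5 = -0.118466…
%ΔP = (678 − 616) / [(616 + 678)/2] = 62/647 = 0.095826…
Arc Ed = %ΔQ / %ΔP = (-187/1578.5) / (62/647) = -1.2362…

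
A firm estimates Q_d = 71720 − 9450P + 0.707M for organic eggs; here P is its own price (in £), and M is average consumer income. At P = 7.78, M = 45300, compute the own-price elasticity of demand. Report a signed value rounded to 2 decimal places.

At the given values, Q_d = 71720 − 9450(7.78) + 0.707(45300) = 30226.1.
∂Q_d/∂P = −9450.
E = (-9450) × (7.78/30226.1) = -2.4323…

-2.43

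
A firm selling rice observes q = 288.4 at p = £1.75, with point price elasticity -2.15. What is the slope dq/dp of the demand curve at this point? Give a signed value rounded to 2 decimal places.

Ed = (dq/dp)·(p/q) ⇒ dq/dp = Ed·q/p = (-2.15)·288.4/1.75 = -354.32

-354.32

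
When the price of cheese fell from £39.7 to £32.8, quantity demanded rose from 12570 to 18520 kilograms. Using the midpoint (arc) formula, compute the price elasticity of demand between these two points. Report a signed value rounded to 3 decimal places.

-2.011

%ΔQ = (18520 − 12570) / [(12570 + 18520)/2] = 5950/15545 = 0.382759…
%ΔP = (32.8 − 39.7) / [(39.7 + 32.8)/2] = -6.9/36.25 = -0.190344…
Arc Ed = %ΔQ / %ΔP = (5950/15545) / (-6.9/36.25) = -2.01087…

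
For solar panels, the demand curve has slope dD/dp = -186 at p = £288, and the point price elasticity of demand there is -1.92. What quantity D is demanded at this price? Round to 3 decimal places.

Ed = (dD/dp)·(p/D) ⇒ D = (dD/dp)·p/Ed = (-186)·288/(-1.92) = 27900

27900.000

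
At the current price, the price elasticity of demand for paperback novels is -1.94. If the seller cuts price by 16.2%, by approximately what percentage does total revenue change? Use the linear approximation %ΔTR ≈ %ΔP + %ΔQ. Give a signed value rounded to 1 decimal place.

+15.2%

%ΔQ ≈ Ed × %ΔP = (-1.94) × (-16.2%) = +31.4280%
%ΔTR ≈ %ΔP + %ΔQ = (-16.2%) + (+31.4280%) = +15.2280%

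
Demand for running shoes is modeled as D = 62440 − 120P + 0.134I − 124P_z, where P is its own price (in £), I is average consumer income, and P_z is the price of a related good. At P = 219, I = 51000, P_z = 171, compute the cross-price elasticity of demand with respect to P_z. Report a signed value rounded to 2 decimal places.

-0.97

At the given values, D = 62440 − 120(219) + 0.134(51000) − 124(171) = 21790.
∂D/∂P_z = -124.
E = (-124) × (171/21790) = -0.9731…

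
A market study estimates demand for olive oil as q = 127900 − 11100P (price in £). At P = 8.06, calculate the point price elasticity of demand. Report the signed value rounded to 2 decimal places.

-2.33

dq/dP = −11100. At P = 8.06, q = 127900 − 11100(8.06) = 38434.
Ed = (dq/dP)·(P/q) = −11100 × (8.06/38434) = -2.3277…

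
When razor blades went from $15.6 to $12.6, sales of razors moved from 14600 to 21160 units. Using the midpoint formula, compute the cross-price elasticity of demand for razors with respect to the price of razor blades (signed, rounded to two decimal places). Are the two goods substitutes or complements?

%ΔQ_{razors} = (21160 − 14600)/avg = 6560/17880 = 0.366890…
%ΔP_{razor blades} = (12.6 − 15.6)/avg = -3/14.1 = -0.212765…
E_cross = (6560/17880) / (-3/14.1) = -1.7243…
E_cross < 0 ⇒ the goods are complements.

-1.72; complements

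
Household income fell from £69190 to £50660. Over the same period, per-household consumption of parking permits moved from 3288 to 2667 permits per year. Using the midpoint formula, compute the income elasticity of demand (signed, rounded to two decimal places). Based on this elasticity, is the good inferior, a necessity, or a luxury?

%ΔQ = (2667 − 3288)/[( 3288 + 2667)/2] = -621/2977.5 = -0.208564…
%ΔIncome = (50660 − 69190)/[( 69190 + 50660)/2] = -18530/59925 = -0.309219…
E_income = (-621/2977.5) / (-18530/59925) = 0.6744…
0 < E_income < 1 ⇒ normal good, necessity.

0.67; necessity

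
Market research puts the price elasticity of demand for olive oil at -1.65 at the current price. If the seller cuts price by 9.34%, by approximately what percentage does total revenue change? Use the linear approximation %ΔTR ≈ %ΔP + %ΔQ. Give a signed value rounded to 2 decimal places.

%ΔQ ≈ Ed × %ΔP = (-1.65) × (-9.34%) = +15.4110%
%ΔTR ≈ %ΔP + %ΔQ = (-9.34%) + (+15.4110%) = +6.0710%

+6.07%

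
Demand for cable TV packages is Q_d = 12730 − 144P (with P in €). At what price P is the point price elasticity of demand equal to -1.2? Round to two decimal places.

48.22

Ed = −144P/(12730 − 144P). Set this equal to -1.2:
144P = 1.2·(12730 − 144P) ⇒ 144P(1 + 1.2) = 1.2·12730
P = 1.2·12730 / (144·2.2) = 48.2196…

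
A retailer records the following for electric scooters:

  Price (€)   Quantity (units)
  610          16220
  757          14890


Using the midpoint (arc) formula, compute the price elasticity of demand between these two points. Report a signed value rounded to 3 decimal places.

%ΔQ = (14890 − 16220) / [(16220 + 14890)/2] = -1330/15555 = -0.085503…
%ΔP = (757 − 610) / [(610 + 757)/2] = 147/683.5 = 0.215069…
Arc Ed = %ΔQ / %ΔP = (-1330/15555) / (147/683.5) = -0.39756…

-0.398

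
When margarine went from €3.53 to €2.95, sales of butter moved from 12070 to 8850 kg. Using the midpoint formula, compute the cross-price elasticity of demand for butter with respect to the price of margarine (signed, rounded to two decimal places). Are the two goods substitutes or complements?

%ΔQ_{butter} = (8850 − 12070)/avg = -3220/10460 = -0.307839…
%ΔP_{margarine} = (2.95 − 3.53)/avg = -0.58/3.24 = -0.179012…
E_cross = (-3220/10460) / (-0.58/3.24) = 1.7196…
E_cross > 0 ⇒ the goods are substitutes.

1.72; substitutes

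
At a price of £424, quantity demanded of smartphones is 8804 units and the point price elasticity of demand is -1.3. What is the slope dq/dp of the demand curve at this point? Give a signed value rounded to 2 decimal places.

-26.99

Ed = (dq/dp)·(p/q) ⇒ dq/dp = Ed·q/p = (-1.3)·8804/424 = -26.9933…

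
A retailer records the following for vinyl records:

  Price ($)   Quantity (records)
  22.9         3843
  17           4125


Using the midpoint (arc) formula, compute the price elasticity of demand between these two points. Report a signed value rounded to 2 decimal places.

%ΔQ = (4125 − 3843) / [(3843 + 4125)/2] = 282/3984 = 0.070783…
%ΔP = (17 − 22.9) / [(22.9 + 17)/2] = -5.9/19.95 = -0.295739…
Arc Ed = %ΔQ / %ΔP = (282/3984) / (-5.9/19.95) = -0.2393…

-0.24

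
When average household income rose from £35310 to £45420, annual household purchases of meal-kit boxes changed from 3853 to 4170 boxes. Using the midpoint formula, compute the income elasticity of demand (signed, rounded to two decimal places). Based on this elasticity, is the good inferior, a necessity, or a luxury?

0.32; necessity

%ΔQ = (4170 − 3853)/[( 3853 + 4170)/2] = 317/4011.5 = 0.079022…
%ΔIncome = (45420 − 35310)/[( 35310 + 45420)/2] = 10110/40365 = 0.250464…
E_income = (317/4011.5) / (10110/40365) = 0.3155…
0 < E_income < 1 ⇒ normal good, necessity.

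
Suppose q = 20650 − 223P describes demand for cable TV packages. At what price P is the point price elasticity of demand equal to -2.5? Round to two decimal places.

66.14

Ed = −223P/(20650 − 223P). Set this equal to -2.5:
223P = 2.5·(20650 − 223P) ⇒ 223P(1 + 2.5) = 2.5·20650
P = 2.5·20650 / (223·3.5) = 66.1434…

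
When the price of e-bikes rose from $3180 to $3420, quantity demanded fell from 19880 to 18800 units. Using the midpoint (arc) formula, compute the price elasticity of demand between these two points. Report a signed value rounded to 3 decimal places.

%ΔQ = (18800 − 19880) / [(19880 + 18800)/2] = -1080/19340 = -0.055842…
%ΔP = (3420 − 3180) / [(3180 + 3420)/2] = 240/3300 = 0.072727…
Arc Ed = %ΔQ / %ΔP = (-1080/19340) / (240/3300) = -0.76783…

-0.768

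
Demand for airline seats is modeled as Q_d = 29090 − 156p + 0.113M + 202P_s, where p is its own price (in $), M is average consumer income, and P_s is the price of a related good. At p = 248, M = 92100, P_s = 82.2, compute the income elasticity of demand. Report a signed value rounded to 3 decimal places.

0.598

At the given values, Q_d = 29090 − 156(248) + 0.113(92100) + 202(82.2) = 17413.7.
∂Q_d/∂M = 0.113.
E = (0.113) × (92100/17413.7) = 0.59765…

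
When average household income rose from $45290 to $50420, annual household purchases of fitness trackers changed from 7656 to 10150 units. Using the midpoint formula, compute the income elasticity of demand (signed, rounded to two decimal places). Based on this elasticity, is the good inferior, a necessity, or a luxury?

2.61; luxury

%ΔQ = (10150 − 7656)/[( 7656 + 10150)/2] = 2494/8903 = 0.280130…
%ΔIncome = (50420 − 45290)/[( 45290 + 50420)/2] = 5130/47855 = 0.107198…
E_income = (2494/8903) / (5130/47855) = 2.6131…
E_income > 1 ⇒ normal good, luxury.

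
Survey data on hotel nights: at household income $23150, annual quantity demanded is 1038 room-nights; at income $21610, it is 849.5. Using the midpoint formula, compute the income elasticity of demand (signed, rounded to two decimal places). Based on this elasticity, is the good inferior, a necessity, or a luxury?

%ΔQ = (849.5 − 1038)/[( 1038 + 849.5)/2] = -188.5/943.75 = -0.199735…
%ΔIncome = (21610 − 23150)/[( 23150 + 21610)/2] = -1540/22380 = -0.068811…
E_income = (-188.5/943.75) / (-1540/22380) = 2.9026…
E_income > 1 ⇒ normal good, luxury.

2.90; luxury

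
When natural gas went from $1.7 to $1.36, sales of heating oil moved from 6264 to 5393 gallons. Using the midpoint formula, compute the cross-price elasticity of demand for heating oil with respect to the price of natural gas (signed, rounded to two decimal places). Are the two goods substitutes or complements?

0.67; substitutes

%ΔQ_{heating oil} = (5393 − 6264)/avg = -871/5828.5 = -0.149438…
%ΔP_{natural gas} = (1.36 − 1.7)/avg = -0.34/1.53 = -0.222222…
E_cross = (-871/5828.5) / (-0.34/1.53) = 0.6724…
E_cross > 0 ⇒ the goods are substitutes.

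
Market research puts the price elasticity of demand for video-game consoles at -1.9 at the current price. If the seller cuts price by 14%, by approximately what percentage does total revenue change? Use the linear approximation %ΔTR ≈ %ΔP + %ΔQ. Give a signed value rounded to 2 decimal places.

%ΔQ ≈ Ed × %ΔP = (-1.9) × (-14%) = +26.6000%
%ΔTR ≈ %ΔP + %ΔQ = (-14%) + (+26.6000%) = +12.6000%

+12.60%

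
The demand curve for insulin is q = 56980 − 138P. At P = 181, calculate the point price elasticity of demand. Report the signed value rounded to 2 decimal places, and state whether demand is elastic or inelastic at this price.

-0.78; inelastic

dq/dP = −138. At P = 181, q = 56980 − 138(181) = 32002.
Ed = (dq/dP)·(P/q) = −138 × (181/32002) = -0.7805…
|Ed| = 0.78 < 1, so demand is inelastic.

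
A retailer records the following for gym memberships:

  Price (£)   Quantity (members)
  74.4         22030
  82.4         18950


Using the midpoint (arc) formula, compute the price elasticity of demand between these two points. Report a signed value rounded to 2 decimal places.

%ΔQ = (18950 − 22030) / [(22030 + 18950)/2] = -3080/20490 = -0.150317…
%ΔP = (82.4 − 74.4) / [(74.4 + 82.4)/2] = 8/78.4 = 0.102040…
Arc Ed = %ΔQ / %ΔP = (-3080/20490) / (8/78.4) = -1.4731…

-1.47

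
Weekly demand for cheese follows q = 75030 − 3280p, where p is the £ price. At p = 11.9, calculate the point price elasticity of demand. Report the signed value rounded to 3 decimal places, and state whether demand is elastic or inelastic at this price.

-1.084; elastic

dq/dp = −3280. At p = 11.9, q = 75030 − 3280(11.9) = 35998.
Ed = (dq/dp)·(p/q) = −3280 × (11.9/35998) = -1.08428…
|Ed| = 1.084 > 1, so demand is elastic.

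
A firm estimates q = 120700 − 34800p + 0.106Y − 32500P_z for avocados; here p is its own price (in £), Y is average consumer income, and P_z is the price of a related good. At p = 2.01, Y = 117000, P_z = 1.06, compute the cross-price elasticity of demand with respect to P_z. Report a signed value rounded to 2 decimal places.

-1.20

At the given values, q = 120700 − 34800(2.01) + 0.106(117000) − 32500(1.06) = 28704.
∂q/∂P_z = -32500.
E = (-32500) × (1.06/28704) = -1.2001…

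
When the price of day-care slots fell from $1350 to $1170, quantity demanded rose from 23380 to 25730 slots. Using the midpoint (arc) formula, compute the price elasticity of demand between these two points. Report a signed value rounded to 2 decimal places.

%ΔQ = (25730 − 23380) / [(23380 + 25730)/2] = 2350/24555 = 0.095703…
%ΔP = (1170 − 1350) / [(1350 + 1170)/2] = -180/1260 = -0.142857…
Arc Ed = %ΔQ / %ΔP = (2350/24555) / (-180/1260) = -0.6699…

-0.67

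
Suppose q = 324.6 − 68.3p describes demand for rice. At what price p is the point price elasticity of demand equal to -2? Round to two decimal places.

Ed = −68.3p/(324.6 − 68.3p). Set this equal to -2:
68.3p = 2·(324.6 − 68.3p) ⇒ 68.3p(1 + 2) = 2·324.6
p = 2·324.6 / (68.3·3) = 3.1683…

3.17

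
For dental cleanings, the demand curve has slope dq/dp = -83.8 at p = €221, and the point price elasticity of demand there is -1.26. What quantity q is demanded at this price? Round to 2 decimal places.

14698.25

Ed = (dq/dp)·(p/q) ⇒ q = (dq/dp)·p/Ed = (-83.8)·221/(-1.26) = 14698.2539…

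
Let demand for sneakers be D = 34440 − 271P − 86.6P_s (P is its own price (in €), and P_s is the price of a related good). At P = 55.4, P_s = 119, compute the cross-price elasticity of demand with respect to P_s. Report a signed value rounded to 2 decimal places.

At the given values, D = 34440 − 271(55.4) − 86.6(119) = 9121.2.
∂D/∂P_s = -86.6.
E = (-86.6) × (119/9121.2) = -1.1298…

-1.13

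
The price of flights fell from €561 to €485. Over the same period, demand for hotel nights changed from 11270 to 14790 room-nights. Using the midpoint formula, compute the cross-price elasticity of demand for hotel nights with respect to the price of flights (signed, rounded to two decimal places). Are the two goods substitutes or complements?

%ΔQ_{hotel nights} = (14790 − 11270)/avg = 3520/13030 = 0.270145…
%ΔP_{flights} = (485 − 561)/avg = -76/523 = -0.145315…
E_cross = (3520/13030) / (-76/523) = -1.8590…
E_cross < 0 ⇒ the goods are complements.

-1.86; complements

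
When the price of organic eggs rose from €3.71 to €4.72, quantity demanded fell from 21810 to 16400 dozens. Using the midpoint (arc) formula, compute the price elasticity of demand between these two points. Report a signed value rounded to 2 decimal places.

%ΔQ = (16400 − 21810) / [(21810 + 16400)/2] = -5410/19105 = -0.283171…
%ΔP = (4.72 − 3.71) / [(3.71 + 4.72)/2] = 1.01/4.215 = 0.239620…
Arc Ed = %ΔQ / %ΔP = (-5410/19105) / (1.01/4.215) = -1.1817…

-1.18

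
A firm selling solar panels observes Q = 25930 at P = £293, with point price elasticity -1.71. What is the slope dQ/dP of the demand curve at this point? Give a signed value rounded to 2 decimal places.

-151.33

Ed = (dQ/dP)·(P/Q) ⇒ dQ/dP = Ed·Q/P = (-1.71)·25930/293 = -151.3320…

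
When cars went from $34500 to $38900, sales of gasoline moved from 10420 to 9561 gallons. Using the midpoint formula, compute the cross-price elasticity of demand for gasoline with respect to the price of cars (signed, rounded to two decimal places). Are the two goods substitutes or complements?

%ΔQ_{gasoline} = (9561 − 10420)/avg = -859/9990.5 = -0.085981…
%ΔP_{cars} = (38900 − 34500)/avg = 4400/36700 = 0.119891…
E_cross = (-859/9990.5) / (4400/36700) = -0.7171…
E_cross < 0 ⇒ the goods are complements.

-0.72; complements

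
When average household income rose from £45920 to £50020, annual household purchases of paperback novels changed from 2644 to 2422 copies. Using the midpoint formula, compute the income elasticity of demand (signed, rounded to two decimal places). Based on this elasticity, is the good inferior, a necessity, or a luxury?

-1.03; inferior

%ΔQ = (2422 − 2644)/[( 2644 + 2422)/2] = -222/2533 = -0.087643…
%ΔIncome = (50020 − 45920)/[( 45920 + 50020)/2] = 4100/47970 = 0.085470…
E_income = (-222/2533) / (4100/47970) = -1.0254…
E_income < 0 ⇒ inferior good.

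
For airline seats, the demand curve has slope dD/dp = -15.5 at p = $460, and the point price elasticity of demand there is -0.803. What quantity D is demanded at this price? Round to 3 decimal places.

Ed = (dD/dp)·(p/D) ⇒ D = (dD/dp)·p/Ed = (-15.5)·460/(-0.803) = 8879.20298…

8879.203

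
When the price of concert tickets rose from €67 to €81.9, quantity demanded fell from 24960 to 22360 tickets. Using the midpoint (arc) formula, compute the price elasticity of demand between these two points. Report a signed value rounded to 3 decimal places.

%ΔQ = (22360 − 24960) / [(24960 + 22360)/2] = -2600/23660 = -0.109890…
%ΔP = (81.9 − 67) / [(67 + 81.9)/2] = 14.9/74.45 = 0.200134…
Arc Ed = %ΔQ / %ΔP = (-2600/23660) / (14.9/74.45) = -0.54908…

-0.549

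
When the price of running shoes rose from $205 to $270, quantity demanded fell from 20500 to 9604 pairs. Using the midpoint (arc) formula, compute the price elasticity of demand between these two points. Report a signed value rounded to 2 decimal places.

-2.64

%ΔQ = (9604 − 20500) / [(20500 + 9604)/2] = -10896/15052 = -0.723890…
%ΔP = (270 − 205) / [(205 + 270)/2] = 65/237.5 = 0.273684…
Arc Ed = %ΔQ / %ΔP = (-10896/15052) / (65/237.5) = -2.6449…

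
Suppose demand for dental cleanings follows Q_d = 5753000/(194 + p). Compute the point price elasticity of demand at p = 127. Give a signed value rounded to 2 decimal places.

dQ_d/dp = −5753000/(194 + p)² = -55.8321. At p = 127, Q_d = 17922.1.
Ed = (dQ_d/dp)·(p/Q_d) = (-55.8321) × (127/17922.1) = -0.3956…

-0.40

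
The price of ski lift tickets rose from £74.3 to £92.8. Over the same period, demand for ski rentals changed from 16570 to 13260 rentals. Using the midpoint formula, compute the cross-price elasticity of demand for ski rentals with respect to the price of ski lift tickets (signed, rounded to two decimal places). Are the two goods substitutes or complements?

%ΔQ_{ski rentals} = (13260 − 16570)/avg = -3310/14915 = -0.221924…
%ΔP_{ski lift tickets} = (92.8 − 74.3)/avg = 18.5/83.55 = 0.221424…
E_cross = (-3310/14915) / (18.5/83.55) = -1.0022…
E_cross < 0 ⇒ the goods are complements.

-1.00; complements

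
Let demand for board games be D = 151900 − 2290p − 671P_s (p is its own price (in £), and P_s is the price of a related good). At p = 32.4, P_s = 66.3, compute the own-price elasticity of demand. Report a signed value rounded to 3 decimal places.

At the given values, D = 151900 − 2290(32.4) − 671(66.3) = 33216.7.
∂D/∂p = −2290.
E = (-2290) × (32.4/33216.7) = -2.23369…

-2.234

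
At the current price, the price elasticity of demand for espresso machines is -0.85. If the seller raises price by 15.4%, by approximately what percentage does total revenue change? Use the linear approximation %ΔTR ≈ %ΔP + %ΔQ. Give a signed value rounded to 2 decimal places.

%ΔQ ≈ Ed × %ΔP = (-0.85) × (+15.4%) = -13.0900%
%ΔTR ≈ %ΔP + %ΔQ = (+15.4%) + (-13.0900%) = +2.3100%

+2.31%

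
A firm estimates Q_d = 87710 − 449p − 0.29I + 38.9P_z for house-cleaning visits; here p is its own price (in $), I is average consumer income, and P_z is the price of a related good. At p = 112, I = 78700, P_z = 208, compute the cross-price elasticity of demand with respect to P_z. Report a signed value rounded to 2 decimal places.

0.36

At the given values, Q_d = 87710 − 449(112) − 0.29(78700) + 38.9(208) = 22690.2.
∂Q_d/∂P_z = 38.9.
E = (38.9) × (208/22690.2) = 0.3565…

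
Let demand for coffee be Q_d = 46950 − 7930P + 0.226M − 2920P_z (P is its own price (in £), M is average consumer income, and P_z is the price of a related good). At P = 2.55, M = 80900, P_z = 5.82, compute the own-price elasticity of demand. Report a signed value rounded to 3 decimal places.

At the given values, Q_d = 46950 − 7930(2.55) + 0.226(80900) − 2920(5.82) = 28017.5.
∂Q_d/∂P = −7930.
E = (-7930) × (2.55/28017.5) = -0.72174…

-0.722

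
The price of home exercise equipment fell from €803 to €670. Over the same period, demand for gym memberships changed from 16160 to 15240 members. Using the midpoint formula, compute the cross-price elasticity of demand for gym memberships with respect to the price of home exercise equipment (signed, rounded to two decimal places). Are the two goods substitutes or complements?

%ΔQ_{gym memberships} = (15240 − 16160)/avg = -920/15700 = -0.058598…
%ΔP_{home exercise equipment} = (670 − 803)/avg = -133/736.5 = -0.180583…
E_cross = (-920/15700) / (-133/736.5) = 0.3244…
E_cross > 0 ⇒ the goods are substitutes.

0.32; substitutes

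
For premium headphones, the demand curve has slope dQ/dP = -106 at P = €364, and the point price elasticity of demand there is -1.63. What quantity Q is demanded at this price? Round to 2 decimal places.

23671.17

Ed = (dQ/dP)·(P/Q) ⇒ Q = (dQ/dP)·P/Ed = (-106)·364/(-1.63) = 23671.1656…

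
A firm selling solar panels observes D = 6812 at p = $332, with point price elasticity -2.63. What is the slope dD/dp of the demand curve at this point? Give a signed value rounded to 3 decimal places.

-53.963

Ed = (dD/dp)·(p/D) ⇒ dD/dp = Ed·D/p = (-2.63)·6812/332 = -53.96253…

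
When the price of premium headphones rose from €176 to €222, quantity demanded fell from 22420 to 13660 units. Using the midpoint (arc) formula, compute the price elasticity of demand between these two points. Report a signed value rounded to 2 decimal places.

%ΔQ = (13660 − 22420) / [(22420 + 13660)/2] = -8760/18040 = -0.485587…
%ΔP = (222 − 176) / [(176 + 222)/2] = 46/199 = 0.231155…
Arc Ed = %ΔQ / %ΔP = (-8760/18040) / (46/199) = -2.1006…

-2.10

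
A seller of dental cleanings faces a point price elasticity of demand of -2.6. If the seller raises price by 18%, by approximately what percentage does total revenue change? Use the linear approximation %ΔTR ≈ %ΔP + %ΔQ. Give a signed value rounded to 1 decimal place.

-28.8%

%ΔQ ≈ Ed × %ΔP = (-2.6) × (+18%) = -46.8000%
%ΔTR ≈ %ΔP + %ΔQ = (+18%) + (-46.8000%) = -28.8000%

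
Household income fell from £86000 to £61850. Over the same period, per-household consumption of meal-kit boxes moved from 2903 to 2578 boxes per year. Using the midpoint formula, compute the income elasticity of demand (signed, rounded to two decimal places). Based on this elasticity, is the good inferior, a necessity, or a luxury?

%ΔQ = (2578 − 2903)/[( 2903 + 2578)/2] = -325/2740.5 = -0.118591…
%ΔIncome = (61850 − 86000)/[( 86000 + 61850)/2] = -24150/73925 = -0.326682…
E_income = (-325/2740.5) / (-24150/73925) = 0.3630…
0 < E_income < 1 ⇒ normal good, necessity.

0.36; necessity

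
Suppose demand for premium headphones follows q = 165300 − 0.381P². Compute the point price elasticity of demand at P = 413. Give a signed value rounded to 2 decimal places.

-1.30

dq/dP = −2·0.381·P = -314.706. At P = 413, q = 100313.211.
Ed = (dq/dP)·(P/q) = (-314.706) × (413/100313.211) = -1.2956…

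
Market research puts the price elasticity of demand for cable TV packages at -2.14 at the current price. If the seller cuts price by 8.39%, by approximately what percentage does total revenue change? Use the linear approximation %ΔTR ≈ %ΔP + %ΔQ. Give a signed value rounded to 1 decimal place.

+9.6%

%ΔQ ≈ Ed × %ΔP = (-2.14) × (-8.39%) = +17.9546%
%ΔTR ≈ %ΔP + %ΔQ = (-8.39%) + (+17.9546%) = +9.5646%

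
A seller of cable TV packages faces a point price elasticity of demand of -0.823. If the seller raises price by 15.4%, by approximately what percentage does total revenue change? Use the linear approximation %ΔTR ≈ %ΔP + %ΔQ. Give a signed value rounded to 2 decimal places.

+2.73%

%ΔQ ≈ Ed × %ΔP = (-0.823) × (+15.4%) = -12.6742%
%ΔTR ≈ %ΔP + %ΔQ = (+15.4%) + (-12.6742%) = +2.7258%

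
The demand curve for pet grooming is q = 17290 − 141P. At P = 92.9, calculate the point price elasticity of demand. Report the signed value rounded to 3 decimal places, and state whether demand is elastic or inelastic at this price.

dq/dP = −141. At P = 92.9, q = 17290 − 141(92.9) = 4191.1.
Ed = (dq/dP)·(P/q) = −141 × (92.9/4191.1) = -3.12540…
|Ed| = 3.125 > 1, so demand is elastic.

-3.125; elastic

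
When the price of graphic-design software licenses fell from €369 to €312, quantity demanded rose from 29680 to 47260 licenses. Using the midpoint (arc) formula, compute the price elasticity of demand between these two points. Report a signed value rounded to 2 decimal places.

-2.73

%ΔQ = (47260 − 29680) / [(29680 + 47260)/2] = 17580/38470 = 0.456979…
%ΔP = (312 − 369) / [(369 + 312)/2] = -57/340.5 = -0.167400…
Arc Ed = %ΔQ / %ΔP = (17580/38470) / (-57/340.5) = -2.7298…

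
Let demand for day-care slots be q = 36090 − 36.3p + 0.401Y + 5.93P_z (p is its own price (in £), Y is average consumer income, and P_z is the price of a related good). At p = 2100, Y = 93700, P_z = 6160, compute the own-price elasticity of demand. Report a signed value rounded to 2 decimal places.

At the given values, q = 36090 − 36.3(2100) + 0.401(93700) + 5.93(6160) = 33962.5.
∂q/∂p = −36.3.
E = (-36.3) × (2100/33962.5) = -2.2445…

-2.24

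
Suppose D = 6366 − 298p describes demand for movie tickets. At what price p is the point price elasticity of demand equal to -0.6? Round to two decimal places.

Ed = −298p/(6366 − 298p). Set this equal to -0.6:
298p = 0.6·(6366 − 298p) ⇒ 298p(1 + 0.6) = 0.6·6366
p = 0.6·6366 / (298·1.6) = 8.0109…

8.01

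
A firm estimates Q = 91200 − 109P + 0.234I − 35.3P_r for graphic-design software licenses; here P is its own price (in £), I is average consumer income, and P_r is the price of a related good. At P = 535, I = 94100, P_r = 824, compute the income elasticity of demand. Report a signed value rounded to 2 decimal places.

At the given values, Q = 91200 − 109(535) + 0.234(94100) − 35.3(824) = 25817.2.
∂Q/∂I = 0.234.
E = (0.234) × (94100/25817.2) = 0.8528…

0.85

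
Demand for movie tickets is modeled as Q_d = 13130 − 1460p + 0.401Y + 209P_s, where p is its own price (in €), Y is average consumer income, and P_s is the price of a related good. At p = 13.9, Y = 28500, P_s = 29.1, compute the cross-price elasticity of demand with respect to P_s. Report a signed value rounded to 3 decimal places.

At the given values, Q_d = 13130 − 1460(13.9) + 0.401(28500) + 209(29.1) = 10346.4.
∂Q_d/∂P_s = 209.
E = (209) × (29.1/10346.4) = 0.58782…

0.588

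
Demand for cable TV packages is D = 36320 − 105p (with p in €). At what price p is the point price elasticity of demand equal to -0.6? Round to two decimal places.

Ed = −105p/(36320 − 105p). Set this equal to -0.6:
105p = 0.6·(36320 − 105p) ⇒ 105p(1 + 0.6) = 0.6·36320
p = 0.6·36320 / (105·1.6) = 129.7142…

129.71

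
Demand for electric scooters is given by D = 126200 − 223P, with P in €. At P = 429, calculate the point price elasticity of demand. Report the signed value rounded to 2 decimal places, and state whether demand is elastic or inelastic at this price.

dD/dP = −223. At P = 429, D = 126200 − 223(429) = 30533.
Ed = (dD/dP)·(P/D) = −223 × (429/30533) = -3.1332…
|Ed| = 3.13 > 1, so demand is elastic.

-3.13; elastic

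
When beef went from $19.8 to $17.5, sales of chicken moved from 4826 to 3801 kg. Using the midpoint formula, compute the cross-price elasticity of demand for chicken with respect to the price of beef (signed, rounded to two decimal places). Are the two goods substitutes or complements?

%ΔQ_{chicken} = (3801 − 4826)/avg = -1025/4313.5 = -0.237626…
%ΔP_{beef} = (17.5 − 19.8)/avg = -2.3/18.65 = -0.123324…
E_cross = (-1025/4313.5) / (-2.3/18.65) = 1.9268…
E_cross > 0 ⇒ the goods are substitutes.

1.93; substitutes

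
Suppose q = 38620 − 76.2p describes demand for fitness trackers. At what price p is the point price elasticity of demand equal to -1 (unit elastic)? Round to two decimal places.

253.41

Ed = −76.2p/(38620 − 76.2p). Set this equal to -1:
76.2p = 1·(38620 − 76.2p) ⇒ 76.2p(1 + 1) = 1·38620
p = 1·38620 / (76.2·2) = 253.4120…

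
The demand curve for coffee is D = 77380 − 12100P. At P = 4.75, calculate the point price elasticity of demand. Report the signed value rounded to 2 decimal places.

-2.89

dD/dP = −12100. At P = 4.75, D = 77380 − 12100(4.75) = 19905.
Ed = (dD/dP)·(P/D) = −12100 × (4.75/19905) = -2.8874…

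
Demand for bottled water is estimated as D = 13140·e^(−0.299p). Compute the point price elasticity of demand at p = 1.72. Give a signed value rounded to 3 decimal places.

dD/dp = −0.299·D = -2349.19. At p = 1.72, D = 7856.81.
Ed = (dD/dp)·(p/D) = (-2349.19) × (1.72/7856.81) = -0.51428

-0.514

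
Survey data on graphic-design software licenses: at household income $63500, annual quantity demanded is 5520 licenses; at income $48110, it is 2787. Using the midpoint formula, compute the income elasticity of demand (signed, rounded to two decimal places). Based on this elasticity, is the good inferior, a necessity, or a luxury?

%ΔQ = (2787 − 5520)/[( 5520 + 2787)/2] = -2733/4153.5 = -0.657999…
%ΔIncome = (48110 − 63500)/[( 63500 + 48110)/2] = -15390/55805 = -0.275781…
E_income = (-2733/4153.5) / (-15390/55805) = 2.3859…
E_income > 1 ⇒ normal good, luxury.

2.39; luxury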